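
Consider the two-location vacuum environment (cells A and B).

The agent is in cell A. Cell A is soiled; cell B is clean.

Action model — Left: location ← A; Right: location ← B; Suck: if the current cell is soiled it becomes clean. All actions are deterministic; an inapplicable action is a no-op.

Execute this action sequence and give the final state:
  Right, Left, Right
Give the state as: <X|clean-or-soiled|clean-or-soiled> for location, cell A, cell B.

1. Right → <B|soiled|clean>
2. Left → <A|soiled|clean>
3. Right → <B|soiled|clean>

<B|soiled|clean>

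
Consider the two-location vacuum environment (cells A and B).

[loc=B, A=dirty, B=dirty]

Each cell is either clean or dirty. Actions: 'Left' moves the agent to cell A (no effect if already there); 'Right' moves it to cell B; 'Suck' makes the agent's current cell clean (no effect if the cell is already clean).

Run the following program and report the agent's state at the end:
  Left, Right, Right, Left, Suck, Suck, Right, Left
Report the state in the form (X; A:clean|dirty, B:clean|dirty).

step 1/8 (Left): (A; A:dirty, B:dirty)
step 2/8 (Right): (B; A:dirty, B:dirty)
step 3/8 (Right): (B; A:dirty, B:dirty)
step 4/8 (Left): (A; A:dirty, B:dirty)
step 5/8 (Suck): (A; A:clean, B:dirty)
step 6/8 (Suck): (A; A:clean, B:dirty)
step 7/8 (Right): (B; A:clean, B:dirty)
step 8/8 (Left): (A; A:clean, B:dirty)

(A; A:clean, B:dirty)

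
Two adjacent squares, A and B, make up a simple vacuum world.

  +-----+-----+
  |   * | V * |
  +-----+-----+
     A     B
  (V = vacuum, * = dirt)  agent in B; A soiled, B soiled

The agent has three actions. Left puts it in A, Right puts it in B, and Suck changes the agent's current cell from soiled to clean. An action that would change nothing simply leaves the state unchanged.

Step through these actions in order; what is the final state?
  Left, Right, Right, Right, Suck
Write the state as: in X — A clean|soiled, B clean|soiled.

in B — A soiled, B clean

1. Left → in A — A soiled, B soiled
2. Right → in B — A soiled, B soiled
3. Right → in B — A soiled, B soiled
4. Right → in B — A soiled, B soiled
5. Suck → in B — A soiled, B clean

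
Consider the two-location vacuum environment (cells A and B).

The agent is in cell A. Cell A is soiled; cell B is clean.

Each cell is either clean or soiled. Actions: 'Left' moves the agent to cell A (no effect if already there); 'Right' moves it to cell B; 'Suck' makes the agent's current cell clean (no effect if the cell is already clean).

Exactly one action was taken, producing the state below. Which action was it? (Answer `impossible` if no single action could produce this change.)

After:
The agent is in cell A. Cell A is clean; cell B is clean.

try  Left: in A — A soiled, B clean
try Right: in B — A soiled, B clean
try  Suck: in A — A clean, B clean  ← match

Suck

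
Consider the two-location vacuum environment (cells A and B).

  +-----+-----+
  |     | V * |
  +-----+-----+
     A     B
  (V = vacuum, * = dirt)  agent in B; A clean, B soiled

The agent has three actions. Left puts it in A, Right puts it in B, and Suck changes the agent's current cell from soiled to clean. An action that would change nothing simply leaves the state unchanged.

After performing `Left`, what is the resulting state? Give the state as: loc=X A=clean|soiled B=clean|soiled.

start: loc=B A=clean B=soiled
t=1 Left ⇒ loc=A A=clean B=soiled

loc=A A=clean B=soiled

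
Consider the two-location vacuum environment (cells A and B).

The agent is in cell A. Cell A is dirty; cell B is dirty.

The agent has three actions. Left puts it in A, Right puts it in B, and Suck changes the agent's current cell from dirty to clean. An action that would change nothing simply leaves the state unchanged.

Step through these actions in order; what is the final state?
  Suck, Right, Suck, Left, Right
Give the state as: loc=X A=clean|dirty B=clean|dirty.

step 1/5 (Suck): loc=A A=clean B=dirty
step 2/5 (Right): loc=B A=clean B=dirty
step 3/5 (Suck): loc=B A=clean B=clean
step 4/5 (Left): loc=A A=clean B=clean
step 5/5 (Right): loc=B A=clean B=clean

loc=B A=clean B=clean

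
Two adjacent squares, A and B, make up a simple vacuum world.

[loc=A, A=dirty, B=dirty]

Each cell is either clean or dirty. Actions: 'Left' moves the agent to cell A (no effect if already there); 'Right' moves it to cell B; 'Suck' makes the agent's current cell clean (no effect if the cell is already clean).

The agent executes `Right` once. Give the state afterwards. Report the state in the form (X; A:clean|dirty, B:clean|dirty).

(B; A:dirty, B:dirty)

start: (A; A:dirty, B:dirty)
Right (#1): (B; A:dirty, B:dirty)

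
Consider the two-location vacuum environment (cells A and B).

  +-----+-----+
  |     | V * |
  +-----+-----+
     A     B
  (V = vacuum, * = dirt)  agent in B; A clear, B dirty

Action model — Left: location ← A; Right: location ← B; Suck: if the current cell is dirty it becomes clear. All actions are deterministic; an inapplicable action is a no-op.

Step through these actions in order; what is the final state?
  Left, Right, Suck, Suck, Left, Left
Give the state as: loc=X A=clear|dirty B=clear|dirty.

1) do Left; now loc=A A=clear B=dirty
2) do Right; now loc=B A=clear B=dirty
3) do Suck; now loc=B A=clear B=clear
4) do Suck; now loc=B A=clear B=clear
5) do Left; now loc=A A=clear B=clear
6) do Left; now loc=A A=clear B=clear

loc=A A=clear B=clear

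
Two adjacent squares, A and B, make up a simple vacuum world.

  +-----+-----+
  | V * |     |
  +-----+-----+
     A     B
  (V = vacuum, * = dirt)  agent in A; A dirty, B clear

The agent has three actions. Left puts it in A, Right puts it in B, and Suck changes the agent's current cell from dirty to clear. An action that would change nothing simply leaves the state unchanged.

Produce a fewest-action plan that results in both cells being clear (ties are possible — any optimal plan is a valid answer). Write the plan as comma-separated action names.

Suck

1) do Suck; now <A|clear|clear>
min 1: A is dirty, one Suck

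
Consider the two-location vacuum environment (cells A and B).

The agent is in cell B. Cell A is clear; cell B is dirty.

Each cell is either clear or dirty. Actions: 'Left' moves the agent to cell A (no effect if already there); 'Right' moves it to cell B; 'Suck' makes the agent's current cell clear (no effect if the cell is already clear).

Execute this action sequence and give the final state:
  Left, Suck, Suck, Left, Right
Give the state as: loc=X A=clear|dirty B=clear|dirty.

step 1/5 (Left): loc=A A=clear B=dirty
step 2/5 (Suck): loc=A A=clear B=dirty
step 3/5 (Suck): loc=A A=clear B=dirty
step 4/5 (Left): loc=A A=clear B=dirty
step 5/5 (Right): loc=B A=clear B=dirty

loc=B A=clear B=dirty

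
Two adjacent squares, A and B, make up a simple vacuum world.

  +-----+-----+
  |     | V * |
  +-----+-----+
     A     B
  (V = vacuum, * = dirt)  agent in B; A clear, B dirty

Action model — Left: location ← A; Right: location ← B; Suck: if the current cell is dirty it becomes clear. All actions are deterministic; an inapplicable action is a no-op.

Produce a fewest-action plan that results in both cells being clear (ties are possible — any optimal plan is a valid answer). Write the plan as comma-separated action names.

t=1 Suck ⇒ <B|clear|clear>
min 1: B is dirty, one Suck

Suck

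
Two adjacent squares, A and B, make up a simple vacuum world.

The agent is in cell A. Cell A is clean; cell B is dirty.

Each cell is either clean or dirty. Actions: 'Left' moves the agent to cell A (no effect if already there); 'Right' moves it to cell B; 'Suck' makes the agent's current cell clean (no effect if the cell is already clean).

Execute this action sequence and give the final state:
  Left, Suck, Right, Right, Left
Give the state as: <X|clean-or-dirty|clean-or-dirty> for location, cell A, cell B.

<A|clean|dirty>

[1] after Left: <A|clean|dirty>
[2] after Suck: <A|clean|dirty>
[3] after Right: <B|clean|dirty>
[4] after Right: <B|clean|dirty>
[5] after Left: <A|clean|dirty>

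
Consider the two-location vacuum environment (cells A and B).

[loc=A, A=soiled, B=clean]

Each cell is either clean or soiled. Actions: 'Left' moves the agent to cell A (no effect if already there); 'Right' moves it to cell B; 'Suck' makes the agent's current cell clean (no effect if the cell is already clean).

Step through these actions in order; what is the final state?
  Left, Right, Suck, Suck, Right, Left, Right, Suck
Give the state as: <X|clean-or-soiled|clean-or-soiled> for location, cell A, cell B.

<B|soiled|clean>

step 1/8 (Left): <A|soiled|clean>
step 2/8 (Right): <B|soiled|clean>
step 3/8 (Suck): <B|soiled|clean>
step 4/8 (Suck): <B|soiled|clean>
step 5/8 (Right): <B|soiled|clean>
step 6/8 (Left): <A|soiled|clean>
step 7/8 (Right): <B|soiled|clean>
step 8/8 (Suck): <B|soiled|clean>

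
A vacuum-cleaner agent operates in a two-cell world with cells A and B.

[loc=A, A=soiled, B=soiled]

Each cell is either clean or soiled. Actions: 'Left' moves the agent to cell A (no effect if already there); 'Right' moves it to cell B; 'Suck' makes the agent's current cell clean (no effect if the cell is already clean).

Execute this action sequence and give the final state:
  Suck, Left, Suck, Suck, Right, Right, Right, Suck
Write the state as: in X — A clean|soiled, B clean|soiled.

in B — A clean, B clean

1) do Suck; now in A — A clean, B soiled
2) do Left; now in A — A clean, B soiled
3) do Suck; now in A — A clean, B soiled
4) do Suck; now in A — A clean, B soiled
5) do Right; now in B — A clean, B soiled
6) do Right; now in B — A clean, B soiled
7) do Right; now in B — A clean, B soiled
8) do Suck; now in B — A clean, B clean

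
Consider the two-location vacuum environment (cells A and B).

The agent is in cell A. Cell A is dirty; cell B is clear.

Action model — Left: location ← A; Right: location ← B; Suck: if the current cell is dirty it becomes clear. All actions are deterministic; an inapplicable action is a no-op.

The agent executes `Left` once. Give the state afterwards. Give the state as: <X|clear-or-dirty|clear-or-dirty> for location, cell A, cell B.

start: <A|dirty|clear>
Left (#1): <A|dirty|clear>

<A|dirty|clear>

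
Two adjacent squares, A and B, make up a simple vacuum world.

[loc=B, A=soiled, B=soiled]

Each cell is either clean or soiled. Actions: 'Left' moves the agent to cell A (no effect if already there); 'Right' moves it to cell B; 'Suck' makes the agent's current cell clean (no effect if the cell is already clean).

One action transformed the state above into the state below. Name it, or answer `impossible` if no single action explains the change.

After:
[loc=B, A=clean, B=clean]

impossible

try  Left: in A — A soiled, B soiled
try Right: in B — A soiled, B soiled
try  Suck: in B — A soiled, B clean
no single action produces the after-state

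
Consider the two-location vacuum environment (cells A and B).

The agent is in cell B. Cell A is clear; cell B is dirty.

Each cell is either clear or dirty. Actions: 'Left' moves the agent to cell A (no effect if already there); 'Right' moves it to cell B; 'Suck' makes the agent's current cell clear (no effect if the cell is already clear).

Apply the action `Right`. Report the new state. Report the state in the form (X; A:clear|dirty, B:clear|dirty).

start: (B; A:clear, B:dirty)
[1] after Right: (B; A:clear, B:dirty)

(B; A:clear, B:dirty)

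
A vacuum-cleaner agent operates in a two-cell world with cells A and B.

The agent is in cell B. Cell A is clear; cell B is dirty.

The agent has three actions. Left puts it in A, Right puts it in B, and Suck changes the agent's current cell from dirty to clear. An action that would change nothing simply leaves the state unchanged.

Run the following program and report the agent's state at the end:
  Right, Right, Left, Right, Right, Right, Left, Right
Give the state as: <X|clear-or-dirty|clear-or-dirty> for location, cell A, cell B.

<B|clear|dirty>

t=1 Right ⇒ <B|clear|dirty>
t=2 Right ⇒ <B|clear|dirty>
t=3 Left ⇒ <A|clear|dirty>
t=4 Right ⇒ <B|clear|dirty>
t=5 Right ⇒ <B|clear|dirty>
t=6 Right ⇒ <B|clear|dirty>
t=7 Left ⇒ <A|clear|dirty>
t=8 Right ⇒ <B|clear|dirty>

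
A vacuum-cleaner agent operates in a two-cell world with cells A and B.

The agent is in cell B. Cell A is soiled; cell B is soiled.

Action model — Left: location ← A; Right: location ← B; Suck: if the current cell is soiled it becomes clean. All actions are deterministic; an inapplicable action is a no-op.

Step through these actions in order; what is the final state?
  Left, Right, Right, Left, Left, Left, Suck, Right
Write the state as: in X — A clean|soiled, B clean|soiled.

step 1/8 (Left): in A — A soiled, B soiled
step 2/8 (Right): in B — A soiled, B soiled
step 3/8 (Right): in B — A soiled, B soiled
step 4/8 (Left): in A — A soiled, B soiled
step 5/8 (Left): in A — A soiled, B soiled
step 6/8 (Left): in A — A soiled, B soiled
step 7/8 (Suck): in A — A clean, B soiled
step 8/8 (Right): in B — A clean, B soiled

in B — A clean, B soiled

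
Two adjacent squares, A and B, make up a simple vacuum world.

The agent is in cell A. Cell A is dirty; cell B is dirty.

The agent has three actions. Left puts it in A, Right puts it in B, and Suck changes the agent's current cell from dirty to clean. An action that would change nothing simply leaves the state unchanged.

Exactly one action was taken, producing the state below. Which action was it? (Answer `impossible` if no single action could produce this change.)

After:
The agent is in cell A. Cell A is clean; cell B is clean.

try  Left: <A|dirty|dirty>
try Right: <B|dirty|dirty>
try  Suck: <A|clean|dirty>
no single action produces the after-state

impossible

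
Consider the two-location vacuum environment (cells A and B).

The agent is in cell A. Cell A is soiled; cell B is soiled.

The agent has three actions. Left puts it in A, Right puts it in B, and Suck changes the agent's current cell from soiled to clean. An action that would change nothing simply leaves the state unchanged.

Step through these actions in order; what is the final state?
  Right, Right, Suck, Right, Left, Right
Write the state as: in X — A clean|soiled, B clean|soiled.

in B — A soiled, B clean

[1] after Right: in B — A soiled, B soiled
[2] after Right: in B — A soiled, B soiled
[3] after Suck: in B — A soiled, B clean
[4] after Right: in B — A soiled, B clean
[5] after Left: in A — A soiled, B clean
[6] after Right: in B — A soiled, B clean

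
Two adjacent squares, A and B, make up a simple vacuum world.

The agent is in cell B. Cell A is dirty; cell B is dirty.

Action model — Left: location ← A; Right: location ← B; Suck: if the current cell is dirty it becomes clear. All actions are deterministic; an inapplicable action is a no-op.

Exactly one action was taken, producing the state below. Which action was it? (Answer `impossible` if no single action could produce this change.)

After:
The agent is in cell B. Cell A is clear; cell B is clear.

try  Left: loc=A A=dirty B=dirty
try Right: loc=B A=dirty B=dirty
try  Suck: loc=B A=dirty B=clear
no single action produces the after-state

impossible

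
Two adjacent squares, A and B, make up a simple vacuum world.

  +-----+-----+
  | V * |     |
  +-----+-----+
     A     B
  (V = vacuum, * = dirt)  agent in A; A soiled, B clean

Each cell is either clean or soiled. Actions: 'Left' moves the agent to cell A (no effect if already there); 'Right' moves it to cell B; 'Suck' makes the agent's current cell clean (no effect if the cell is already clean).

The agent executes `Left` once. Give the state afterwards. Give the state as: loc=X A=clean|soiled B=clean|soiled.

loc=A A=soiled B=clean

start: loc=A A=soiled B=clean
[1] after Left: loc=A A=soiled B=clean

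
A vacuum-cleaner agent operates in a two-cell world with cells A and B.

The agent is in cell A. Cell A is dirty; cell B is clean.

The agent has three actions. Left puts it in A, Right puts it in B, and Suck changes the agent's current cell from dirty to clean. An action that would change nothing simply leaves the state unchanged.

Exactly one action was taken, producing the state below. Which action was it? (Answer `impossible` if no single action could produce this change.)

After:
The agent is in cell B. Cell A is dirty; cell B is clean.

Right

try  Left: (A; A:dirty, B:clean)
try Right: (B; A:dirty, B:clean)  ← match
try  Suck: (A; A:clean, B:clean)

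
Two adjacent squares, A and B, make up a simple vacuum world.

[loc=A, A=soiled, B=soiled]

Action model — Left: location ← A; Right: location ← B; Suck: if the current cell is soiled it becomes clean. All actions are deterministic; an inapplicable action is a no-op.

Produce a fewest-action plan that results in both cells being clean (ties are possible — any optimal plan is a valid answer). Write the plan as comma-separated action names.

Suck (#1): in A — A clean, B soiled
Right (#2): in B — A clean, B soiled
Suck (#3): in B — A clean, B clean
min 3: Suck A + move + Suck B

Suck, Right, Suck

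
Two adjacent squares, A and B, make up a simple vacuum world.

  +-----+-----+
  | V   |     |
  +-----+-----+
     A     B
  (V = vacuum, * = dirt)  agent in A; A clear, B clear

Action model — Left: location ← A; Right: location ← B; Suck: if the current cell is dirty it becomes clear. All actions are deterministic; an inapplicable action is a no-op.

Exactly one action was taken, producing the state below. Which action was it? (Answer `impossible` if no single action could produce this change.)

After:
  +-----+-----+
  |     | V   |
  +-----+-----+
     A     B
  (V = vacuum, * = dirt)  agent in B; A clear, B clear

Right

try  Left: <A|clear|clear>
try Right: <B|clear|clear>  ← match
try  Suck: <A|clear|clear>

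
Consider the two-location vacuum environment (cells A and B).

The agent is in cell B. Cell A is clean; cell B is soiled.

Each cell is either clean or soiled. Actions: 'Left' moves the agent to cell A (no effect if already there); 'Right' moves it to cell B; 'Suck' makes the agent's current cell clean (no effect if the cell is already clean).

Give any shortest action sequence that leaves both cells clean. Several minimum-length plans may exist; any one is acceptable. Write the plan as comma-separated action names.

Suck

step 1/1 (Suck): (B; A:clean, B:clean)
min 1: B is soiled, one Suck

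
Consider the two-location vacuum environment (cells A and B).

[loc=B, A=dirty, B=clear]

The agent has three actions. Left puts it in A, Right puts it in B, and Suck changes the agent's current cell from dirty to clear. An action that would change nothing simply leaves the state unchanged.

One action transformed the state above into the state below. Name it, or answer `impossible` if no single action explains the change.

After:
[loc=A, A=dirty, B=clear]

Left

try  Left: in A — A dirty, B clear  ← match
try Right: in B — A dirty, B clear
try  Suck: in B — A dirty, B clear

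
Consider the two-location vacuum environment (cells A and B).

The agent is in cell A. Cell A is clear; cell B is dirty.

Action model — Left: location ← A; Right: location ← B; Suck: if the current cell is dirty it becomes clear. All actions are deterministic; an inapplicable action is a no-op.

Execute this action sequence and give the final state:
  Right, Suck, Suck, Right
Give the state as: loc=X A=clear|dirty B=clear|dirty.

t=1 Right ⇒ loc=B A=clear B=dirty
t=2 Suck ⇒ loc=B A=clear B=clear
t=3 Suck ⇒ loc=B A=clear B=clear
t=4 Right ⇒ loc=B A=clear B=clear

loc=B A=clear B=clear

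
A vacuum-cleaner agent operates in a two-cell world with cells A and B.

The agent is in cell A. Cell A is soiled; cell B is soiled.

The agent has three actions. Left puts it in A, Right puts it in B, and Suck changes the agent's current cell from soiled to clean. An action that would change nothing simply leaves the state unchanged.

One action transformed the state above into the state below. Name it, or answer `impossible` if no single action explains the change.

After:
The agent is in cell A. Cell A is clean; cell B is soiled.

try  Left: in A — A soiled, B soiled
try Right: in B — A soiled, B soiled
try  Suck: in A — A clean, B soiled  ← match

Suck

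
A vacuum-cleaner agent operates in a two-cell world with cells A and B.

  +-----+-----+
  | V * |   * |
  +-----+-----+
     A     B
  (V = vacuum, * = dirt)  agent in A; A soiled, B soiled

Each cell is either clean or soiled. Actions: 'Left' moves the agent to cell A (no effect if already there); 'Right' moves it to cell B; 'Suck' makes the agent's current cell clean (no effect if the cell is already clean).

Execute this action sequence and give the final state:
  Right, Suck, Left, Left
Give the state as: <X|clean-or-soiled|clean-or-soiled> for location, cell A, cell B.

<A|soiled|clean>

step 1/4 (Right): <B|soiled|soiled>
step 2/4 (Suck): <B|soiled|clean>
step 3/4 (Left): <A|soiled|clean>
step 4/4 (Left): <A|soiled|clean>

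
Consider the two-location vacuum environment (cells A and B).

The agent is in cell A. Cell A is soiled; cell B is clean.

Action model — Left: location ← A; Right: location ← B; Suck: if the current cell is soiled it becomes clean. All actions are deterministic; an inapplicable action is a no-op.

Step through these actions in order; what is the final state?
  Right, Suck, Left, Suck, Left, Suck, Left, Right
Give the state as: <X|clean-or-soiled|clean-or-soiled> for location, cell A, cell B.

1. Right → <B|soiled|clean>
2. Suck → <B|soiled|clean>
3. Left → <A|soiled|clean>
4. Suck → <A|clean|clean>
5. Left → <A|clean|clean>
6. Suck → <A|clean|clean>
7. Left → <A|clean|clean>
8. Right → <B|clean|clean>

<B|clean|clean>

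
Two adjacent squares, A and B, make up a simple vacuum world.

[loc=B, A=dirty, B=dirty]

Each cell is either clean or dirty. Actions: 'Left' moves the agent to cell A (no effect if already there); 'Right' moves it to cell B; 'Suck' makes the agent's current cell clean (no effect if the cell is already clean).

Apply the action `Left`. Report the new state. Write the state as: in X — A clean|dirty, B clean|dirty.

in A — A dirty, B dirty

start: in B — A dirty, B dirty
Left (#1): in A — A dirty, B dirty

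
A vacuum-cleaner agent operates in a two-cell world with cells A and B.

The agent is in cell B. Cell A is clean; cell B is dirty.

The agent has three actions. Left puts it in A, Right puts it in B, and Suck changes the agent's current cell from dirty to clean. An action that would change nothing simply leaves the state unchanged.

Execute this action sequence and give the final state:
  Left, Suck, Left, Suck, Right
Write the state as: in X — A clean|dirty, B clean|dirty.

in B — A clean, B dirty

Left (#1): in A — A clean, B dirty
Suck (#2): in A — A clean, B dirty
Left (#3): in A — A clean, B dirty
Suck (#4): in A — A clean, B dirty
Right (#5): in B — A clean, B dirty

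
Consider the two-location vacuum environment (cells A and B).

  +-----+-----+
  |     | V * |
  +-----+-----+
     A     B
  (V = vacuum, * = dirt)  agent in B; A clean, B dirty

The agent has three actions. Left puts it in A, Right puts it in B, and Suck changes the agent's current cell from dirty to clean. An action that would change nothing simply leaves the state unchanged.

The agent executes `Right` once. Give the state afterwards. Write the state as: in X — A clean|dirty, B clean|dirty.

in B — A clean, B dirty

start: in B — A clean, B dirty
Right (#1): in B — A clean, B dirty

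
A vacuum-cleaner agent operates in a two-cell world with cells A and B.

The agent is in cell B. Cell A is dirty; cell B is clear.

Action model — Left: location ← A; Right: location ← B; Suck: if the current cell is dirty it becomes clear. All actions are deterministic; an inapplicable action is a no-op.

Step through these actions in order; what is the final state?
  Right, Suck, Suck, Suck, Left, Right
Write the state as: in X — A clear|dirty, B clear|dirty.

t=1 Right ⇒ in B — A dirty, B clear
t=2 Suck ⇒ in B — A dirty, B clear
t=3 Suck ⇒ in B — A dirty, B clear
t=4 Suck ⇒ in B — A dirty, B clear
t=5 Left ⇒ in A — A dirty, B clear
t=6 Right ⇒ in B — A dirty, B clear

in B — A dirty, B clear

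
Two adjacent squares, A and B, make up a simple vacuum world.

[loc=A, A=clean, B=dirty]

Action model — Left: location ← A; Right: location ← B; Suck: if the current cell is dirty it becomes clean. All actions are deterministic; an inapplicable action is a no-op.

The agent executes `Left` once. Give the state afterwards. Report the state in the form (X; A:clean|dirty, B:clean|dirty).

start: (A; A:clean, B:dirty)
1. Left → (A; A:clean, B:dirty)

(A; A:clean, B:dirty)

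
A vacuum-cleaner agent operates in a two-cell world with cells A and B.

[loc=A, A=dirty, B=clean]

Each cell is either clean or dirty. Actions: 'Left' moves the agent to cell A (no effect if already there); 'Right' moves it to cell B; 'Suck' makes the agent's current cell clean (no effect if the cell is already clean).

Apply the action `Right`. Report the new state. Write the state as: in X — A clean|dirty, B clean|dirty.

in B — A dirty, B clean

start: in A — A dirty, B clean
Right (#1): in B — A dirty, B clean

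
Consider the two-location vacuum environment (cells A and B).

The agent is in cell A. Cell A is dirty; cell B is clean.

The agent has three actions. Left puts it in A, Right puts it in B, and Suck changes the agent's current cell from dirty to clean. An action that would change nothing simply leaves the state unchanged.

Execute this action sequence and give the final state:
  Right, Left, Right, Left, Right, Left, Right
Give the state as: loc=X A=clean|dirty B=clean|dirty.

loc=B A=dirty B=clean

1) do Right; now loc=B A=dirty B=clean
2) do Left; now loc=A A=dirty B=clean
3) do Right; now loc=B A=dirty B=clean
4) do Left; now loc=A A=dirty B=clean
5) do Right; now loc=B A=dirty B=clean
6) do Left; now loc=A A=dirty B=clean
7) do Right; now loc=B A=dirty B=clean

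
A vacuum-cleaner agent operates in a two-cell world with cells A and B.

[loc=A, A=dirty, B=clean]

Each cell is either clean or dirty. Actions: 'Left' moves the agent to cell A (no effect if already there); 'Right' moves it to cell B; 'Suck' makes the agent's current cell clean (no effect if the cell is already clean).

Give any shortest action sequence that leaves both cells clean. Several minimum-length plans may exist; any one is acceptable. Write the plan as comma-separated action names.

Suck

1. Suck → (A; A:clean, B:clean)
min 1: A is dirty, one Suck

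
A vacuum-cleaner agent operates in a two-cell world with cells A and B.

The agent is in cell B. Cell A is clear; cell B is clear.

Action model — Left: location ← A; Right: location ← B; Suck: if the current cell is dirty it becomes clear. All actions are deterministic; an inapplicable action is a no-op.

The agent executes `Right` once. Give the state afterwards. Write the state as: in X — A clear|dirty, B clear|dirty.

in B — A clear, B clear

start: in B — A clear, B clear
[1] after Right: in B — A clear, B clear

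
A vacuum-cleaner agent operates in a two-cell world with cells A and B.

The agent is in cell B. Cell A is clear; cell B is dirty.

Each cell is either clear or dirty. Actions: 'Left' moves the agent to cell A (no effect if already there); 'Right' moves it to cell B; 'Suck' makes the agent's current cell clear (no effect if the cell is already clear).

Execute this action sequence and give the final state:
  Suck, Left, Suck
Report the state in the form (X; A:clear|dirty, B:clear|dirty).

1) do Suck; now (B; A:clear, B:clear)
2) do Left; now (A; A:clear, B:clear)
3) do Suck; now (A; A:clear, B:clear)

(A; A:clear, B:clear)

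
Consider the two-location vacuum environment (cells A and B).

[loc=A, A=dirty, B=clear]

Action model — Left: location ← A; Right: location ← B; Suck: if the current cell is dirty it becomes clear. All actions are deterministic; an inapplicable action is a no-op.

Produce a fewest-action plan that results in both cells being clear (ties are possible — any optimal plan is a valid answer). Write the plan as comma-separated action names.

Suck

step 1/1 (Suck): (A; A:clear, B:clear)
min 1: A is dirty, one Suck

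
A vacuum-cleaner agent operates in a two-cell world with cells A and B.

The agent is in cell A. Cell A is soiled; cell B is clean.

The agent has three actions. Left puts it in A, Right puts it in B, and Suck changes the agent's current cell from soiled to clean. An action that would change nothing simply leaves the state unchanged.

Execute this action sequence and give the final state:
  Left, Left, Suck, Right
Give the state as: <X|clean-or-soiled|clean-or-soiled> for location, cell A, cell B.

<B|clean|clean>

1. Left → <A|soiled|clean>
2. Left → <A|soiled|clean>
3. Suck → <A|clean|clean>
4. Right → <B|clean|clean>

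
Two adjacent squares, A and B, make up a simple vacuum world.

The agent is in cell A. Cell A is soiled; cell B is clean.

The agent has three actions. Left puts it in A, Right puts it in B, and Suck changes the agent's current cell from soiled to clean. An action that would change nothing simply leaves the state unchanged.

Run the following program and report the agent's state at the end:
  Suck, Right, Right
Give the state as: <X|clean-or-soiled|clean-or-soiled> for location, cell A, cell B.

[1] after Suck: <A|clean|clean>
[2] after Right: <B|clean|clean>
[3] after Right: <B|clean|clean>

<B|clean|clean>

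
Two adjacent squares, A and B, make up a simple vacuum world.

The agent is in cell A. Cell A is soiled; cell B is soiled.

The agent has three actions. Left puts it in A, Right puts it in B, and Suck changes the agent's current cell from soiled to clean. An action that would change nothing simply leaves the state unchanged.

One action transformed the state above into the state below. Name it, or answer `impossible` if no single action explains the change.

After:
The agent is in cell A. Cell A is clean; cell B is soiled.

try  Left: loc=A A=soiled B=soiled
try Right: loc=B A=soiled B=soiled
try  Suck: loc=A A=clean B=soiled  ← match

Suck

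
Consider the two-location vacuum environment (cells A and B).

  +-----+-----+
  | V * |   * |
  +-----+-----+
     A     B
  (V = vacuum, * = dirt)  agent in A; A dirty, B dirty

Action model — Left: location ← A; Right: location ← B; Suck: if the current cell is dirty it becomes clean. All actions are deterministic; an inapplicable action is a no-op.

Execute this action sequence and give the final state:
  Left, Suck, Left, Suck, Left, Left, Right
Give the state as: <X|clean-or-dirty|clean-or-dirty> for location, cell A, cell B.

t=1 Left ⇒ <A|dirty|dirty>
t=2 Suck ⇒ <A|clean|dirty>
t=3 Left ⇒ <A|clean|dirty>
t=4 Suck ⇒ <A|clean|dirty>
t=5 Left ⇒ <A|clean|dirty>
t=6 Left ⇒ <A|clean|dirty>
t=7 Right ⇒ <B|clean|dirty>

<B|clean|dirty>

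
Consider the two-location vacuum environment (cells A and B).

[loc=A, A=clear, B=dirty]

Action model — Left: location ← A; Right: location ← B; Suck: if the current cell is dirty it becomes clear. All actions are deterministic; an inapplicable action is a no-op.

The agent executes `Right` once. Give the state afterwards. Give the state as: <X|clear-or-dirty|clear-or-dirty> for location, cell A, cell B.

start: <A|clear|dirty>
step 1/1 (Right): <B|clear|dirty>

<B|clear|dirty>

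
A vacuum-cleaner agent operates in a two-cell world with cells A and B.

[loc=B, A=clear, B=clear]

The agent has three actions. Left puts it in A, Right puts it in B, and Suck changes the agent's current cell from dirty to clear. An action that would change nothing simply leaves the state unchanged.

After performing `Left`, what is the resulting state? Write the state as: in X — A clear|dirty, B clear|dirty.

start: in B — A clear, B clear
1) do Left; now in A — A clear, B clear

in A — A clear, B clear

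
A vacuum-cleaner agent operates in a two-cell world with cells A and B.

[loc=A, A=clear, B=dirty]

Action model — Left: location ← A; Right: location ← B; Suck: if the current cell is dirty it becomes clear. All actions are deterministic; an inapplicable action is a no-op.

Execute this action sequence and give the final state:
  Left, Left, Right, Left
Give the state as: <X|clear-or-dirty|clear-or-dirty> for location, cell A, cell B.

step 1/4 (Left): <A|clear|dirty>
step 2/4 (Left): <A|clear|dirty>
step 3/4 (Right): <B|clear|dirty>
step 4/4 (Left): <A|clear|dirty>

<A|clear|dirty>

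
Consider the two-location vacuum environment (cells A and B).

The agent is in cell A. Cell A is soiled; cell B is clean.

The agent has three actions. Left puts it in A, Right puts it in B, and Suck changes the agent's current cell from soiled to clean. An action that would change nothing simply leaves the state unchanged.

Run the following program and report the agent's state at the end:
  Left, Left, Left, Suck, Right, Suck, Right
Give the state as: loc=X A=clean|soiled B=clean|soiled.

1. Left → loc=A A=soiled B=clean
2. Left → loc=A A=soiled B=clean
3. Left → loc=A A=soiled B=clean
4. Suck → loc=A A=clean B=clean
5. Right → loc=B A=clean B=clean
6. Suck → loc=B A=clean B=clean
7. Right → loc=B A=clean B=clean

loc=B A=clean B=clean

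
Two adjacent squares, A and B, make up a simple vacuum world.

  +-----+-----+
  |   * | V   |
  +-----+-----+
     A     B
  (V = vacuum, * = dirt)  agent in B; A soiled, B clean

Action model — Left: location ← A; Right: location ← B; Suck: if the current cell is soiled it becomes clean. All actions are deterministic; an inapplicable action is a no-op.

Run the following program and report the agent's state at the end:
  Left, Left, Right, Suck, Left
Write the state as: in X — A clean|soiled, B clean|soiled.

in A — A soiled, B clean

1. Left → in A — A soiled, B clean
2. Left → in A — A soiled, B clean
3. Right → in B — A soiled, B clean
4. Suck → in B — A soiled, B clean
5. Left → in A — A soiled, B clean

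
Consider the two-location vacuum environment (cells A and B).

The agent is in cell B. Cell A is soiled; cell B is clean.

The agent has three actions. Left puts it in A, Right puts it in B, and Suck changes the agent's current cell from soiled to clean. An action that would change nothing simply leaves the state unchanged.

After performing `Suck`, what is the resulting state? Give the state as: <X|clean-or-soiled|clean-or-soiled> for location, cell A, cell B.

<B|soiled|clean>

start: <B|soiled|clean>
1. Suck → <B|soiled|clean>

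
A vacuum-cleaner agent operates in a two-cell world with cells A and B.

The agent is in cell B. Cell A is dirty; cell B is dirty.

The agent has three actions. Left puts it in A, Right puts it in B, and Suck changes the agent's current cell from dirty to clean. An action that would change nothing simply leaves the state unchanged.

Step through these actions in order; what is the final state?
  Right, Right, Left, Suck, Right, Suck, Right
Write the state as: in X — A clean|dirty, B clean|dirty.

in B — A clean, B clean

[1] after Right: in B — A dirty, B dirty
[2] after Right: in B — A dirty, B dirty
[3] after Left: in A — A dirty, B dirty
[4] after Suck: in A — A clean, B dirty
[5] after Right: in B — A clean, B dirty
[6] after Suck: in B — A clean, B clean
[7] after Right: in B — A clean, B clean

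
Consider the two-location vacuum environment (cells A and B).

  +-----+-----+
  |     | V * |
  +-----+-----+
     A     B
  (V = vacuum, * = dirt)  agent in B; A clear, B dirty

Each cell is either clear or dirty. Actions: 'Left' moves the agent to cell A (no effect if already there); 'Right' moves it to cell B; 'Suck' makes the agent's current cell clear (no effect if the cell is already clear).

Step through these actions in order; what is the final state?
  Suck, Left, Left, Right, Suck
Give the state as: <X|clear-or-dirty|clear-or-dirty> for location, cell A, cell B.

1) do Suck; now <B|clear|clear>
2) do Left; now <A|clear|clear>
3) do Left; now <A|clear|clear>
4) do Right; now <B|clear|clear>
5) do Suck; now <B|clear|clear>

<B|clear|clear>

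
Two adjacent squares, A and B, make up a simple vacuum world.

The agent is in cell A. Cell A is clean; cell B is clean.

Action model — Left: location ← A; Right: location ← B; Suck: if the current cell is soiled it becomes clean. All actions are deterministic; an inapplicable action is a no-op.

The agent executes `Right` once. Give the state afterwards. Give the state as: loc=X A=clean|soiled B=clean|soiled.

loc=B A=clean B=clean

start: loc=A A=clean B=clean
Right (#1): loc=B A=clean B=clean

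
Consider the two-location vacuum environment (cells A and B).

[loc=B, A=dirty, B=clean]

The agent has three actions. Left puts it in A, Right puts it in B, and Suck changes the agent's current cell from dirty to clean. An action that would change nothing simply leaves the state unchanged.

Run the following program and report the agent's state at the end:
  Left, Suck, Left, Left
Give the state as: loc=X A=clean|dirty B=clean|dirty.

loc=A A=clean B=clean

1. Left → loc=A A=dirty B=clean
2. Suck → loc=A A=clean B=clean
3. Left → loc=A A=clean B=clean
4. Left → loc=A A=clean B=clean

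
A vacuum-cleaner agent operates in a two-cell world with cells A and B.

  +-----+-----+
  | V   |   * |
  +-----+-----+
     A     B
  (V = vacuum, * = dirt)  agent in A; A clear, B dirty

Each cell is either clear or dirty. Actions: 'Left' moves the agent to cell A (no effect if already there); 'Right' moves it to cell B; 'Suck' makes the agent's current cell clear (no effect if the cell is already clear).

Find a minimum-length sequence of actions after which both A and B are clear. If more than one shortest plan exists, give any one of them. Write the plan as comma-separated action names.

1. Right → loc=B A=clear B=dirty
2. Suck → loc=B A=clear B=clear
min 2: go B then Suck

Right, Suck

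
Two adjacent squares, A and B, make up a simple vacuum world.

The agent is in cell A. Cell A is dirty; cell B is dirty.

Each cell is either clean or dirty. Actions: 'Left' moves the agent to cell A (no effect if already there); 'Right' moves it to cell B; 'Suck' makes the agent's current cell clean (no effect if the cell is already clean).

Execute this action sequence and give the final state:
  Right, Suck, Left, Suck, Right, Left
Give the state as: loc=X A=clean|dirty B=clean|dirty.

[1] after Right: loc=B A=dirty B=dirty
[2] after Suck: loc=B A=dirty B=clean
[3] after Left: loc=A A=dirty B=clean
[4] after Suck: loc=A A=clean B=clean
[5] after Right: loc=B A=clean B=clean
[6] after Left: loc=A A=clean B=clean

loc=A A=clean B=clean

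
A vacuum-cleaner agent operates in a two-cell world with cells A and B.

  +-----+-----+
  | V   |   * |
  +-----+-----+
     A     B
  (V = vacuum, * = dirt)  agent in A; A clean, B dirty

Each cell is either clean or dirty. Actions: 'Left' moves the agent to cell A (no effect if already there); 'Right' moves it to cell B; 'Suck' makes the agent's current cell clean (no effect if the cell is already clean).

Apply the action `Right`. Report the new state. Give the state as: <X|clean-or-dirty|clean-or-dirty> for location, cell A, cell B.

start: <A|clean|dirty>
1. Right → <B|clean|dirty>

<B|clean|dirty>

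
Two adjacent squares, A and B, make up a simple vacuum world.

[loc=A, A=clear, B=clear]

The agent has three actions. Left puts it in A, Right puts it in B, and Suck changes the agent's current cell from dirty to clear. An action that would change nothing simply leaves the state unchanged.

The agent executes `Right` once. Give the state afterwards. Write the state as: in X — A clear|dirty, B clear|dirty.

in B — A clear, B clear

start: in A — A clear, B clear
1) do Right; now in B — A clear, B clear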